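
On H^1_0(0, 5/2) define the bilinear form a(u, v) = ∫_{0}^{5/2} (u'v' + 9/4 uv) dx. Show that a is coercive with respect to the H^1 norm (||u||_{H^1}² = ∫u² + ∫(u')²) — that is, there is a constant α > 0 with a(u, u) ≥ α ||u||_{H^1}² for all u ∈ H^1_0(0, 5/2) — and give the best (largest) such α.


α = 1

Coercivity of a(·,·) on H^1_0(0, 5/2) means a(u, u) ≥ α ||u||_{H^1}² for every u ∈ H^1_0.
The interval has length L = 5/2, and Poincaré/coercivity depend only on L. Here a(u, u) = ∫(u')² + (9/4)·∫u².
Here c = 9/4 ≥ 1, so a(u,u) = ∫(u')² + c∫u² ≥ ∫(u')² + ∫u² = ||u||_{H^1}², i.e. α = 1 works. No larger α is possible: a(u,u) ≥ α||u||_{H^1}² means (1−α)∫(u')² ≥ (α−c)∫u², and for the modes u_n = sin(nπ(x−x₀)/L) (x₀ the left endpoint) one has ∫u_n²/∫(u_n')² = (L/(nπ))² → 0, so a(u_n,u_n)/||u_n||_{H^1}² → 1. Hence the optimal constant is α = 1.
Therefore α = 1.


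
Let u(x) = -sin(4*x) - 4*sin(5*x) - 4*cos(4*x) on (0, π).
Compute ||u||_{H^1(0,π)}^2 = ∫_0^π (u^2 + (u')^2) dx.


||u||_{H^1(0,π)}^2 = 5440/9 + 705*π/2

u'(x) = 16*sin(4*x) - 4*cos(4*x) - 20*cos(5*x).
Expand u² and (u')² and integrate term by term on (0, π), using: for integers n ≥ 1, ∫_0^π sin²(nx) dx = ∫_0^π cos²(nx) dx = π/2; for n ≠ n', ∫_0^π sin(nx)sin(n'x) dx = ∫_0^π cos(nx)cos(n'x) dx = 0; and by product-to-sum, ∫_0^π sin(nx)cos(n'x) dx = ½∫_0^π [sin((n+n')x) + sin((n−n')x)] dx, which is 0 when n+n' is even and 2n/(n²−n'²) when n+n' is odd (it need not vanish on (0, π)).
  u² squared terms: (-1)²·∫sin(4x)² dx = 1·π/2 = π/2;  (-4)²·∫cos(4x)² dx = 16·π/2 = 8*π;  (-4)²·∫sin(5x)² dx = 16·π/2 = 8*π.
  u² cross terms: 2·(-1)·(-4)·∫sin(4x)·cos(4x) dx = 8·(0) = 0;  2·(-1)·(-4)·∫sin(4x)·sin(5x) dx = 8·(0) = 0;  2·(-4)·(-4)·∫cos(4x)·sin(5x) dx = 32·(10/9) = 320/9.
  So ∫_0^π u² dx = π/2 + 8*π + 8*π + 0 + 0 + 320/9 = 320/9 + 33*π/2.
  (u')² squared terms: (-20)²·∫cos(5x)² dx = 400·π/2 = 200*π;  (-4)²·∫cos(4x)² dx = 16·π/2 = 8*π;  (16)²·∫sin(4x)² dx = 256·π/2 = 128*π.
  (u')² cross terms: 2·(-20)·(-4)·∫cos(5x)·cos(4x) dx = 160·(0) = 0;  2·(-20)·(16)·∫cos(5x)·sin(4x) dx = -640·(-8/9) = 5120/9;  2·(-4)·(16)·∫cos(4x)·sin(4x) dx = -128·(0) = 0.
  So ∫_0^π (u')² dx = 200*π + 8*π + 128*π + 0 + 5120/9 + 0 = 5120/9 + 336*π.
||u||_{H^1}^2 = (320/9 + 33*π/2) + (5120/9 + 336*π) = 5440/9 + 705*π/2.


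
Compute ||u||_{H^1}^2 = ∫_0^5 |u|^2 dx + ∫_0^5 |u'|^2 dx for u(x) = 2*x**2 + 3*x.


||u||_{H^1}^2 = 17285/3

The H^1 norm (squared) on an interval (0, L) is
  ||u||_{H^1}^2 = ∫_0^L u(x)^2 dx + ∫_0^L u'(x)^2 dx.
Compute u'(x) = 4*x + 3.
Then u(x)^2 = 4*x**4 + 12*x**3 + 9*x**2 and u'(x)^2 = 16*x**2 + 24*x + 9.
Integrate each monomial from 0 to 5 using ∫_0^5 c·x^n dx = c·5^(n+1)/(n+1):
  ∫_0^5 u(x)^2 dx = ∫_0^5 (4*x^4 + 12*x^3 + 9*x^2) dx. Term by term:
    ∫_0^5 4*x^4 dx = 2500;  ∫_0^5 12*x^3 dx = 1875;  ∫_0^5 9*x^2 dx = 375.
  Sum: 2500 + 1875 + 375 = 4750.
  ∫_0^5 u'(x)^2 dx = ∫_0^5 (16*x^2 + 24*x + 9) dx. Term by term:
    ∫_0^5 16*x^2 dx = 2000/3;  ∫_0^5 24*x dx = 300;  ∫_0^5 9 dx = 45.
  Sum: 2000/3 + 300 + 45 = 3035/3.
Adding: ||u||_{H^1}^2 = 4750 + 3035/3 = 17285/3.


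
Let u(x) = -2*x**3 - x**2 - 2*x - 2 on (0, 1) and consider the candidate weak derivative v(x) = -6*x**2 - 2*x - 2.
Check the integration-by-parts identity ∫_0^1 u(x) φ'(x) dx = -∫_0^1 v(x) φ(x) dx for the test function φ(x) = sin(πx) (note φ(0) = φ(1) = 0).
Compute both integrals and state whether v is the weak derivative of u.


LHS = -24/π^3 + 12/π, RHS = -24/π^3 + 12/π. Yes, v = u' weakly.

u(x) = -2*x**3 - x**2 - 2*x - 2, classical derivative u'(x) = -6*x**2 - 2*x - 2.
φ(x) = sin(πx), so φ'(x) = π*cos(π*x).
Note φ(0) = φ(1) = 0, so the boundary term u·φ vanishes.
LHS = ∫_0^1 u(x) φ'(x) dx = ∫_0^1 (-2*π*x^3*cos(π*x) - π*x^2*cos(π*x) - 2*π*x*cos(π*x) - 2*π*cos(π*x)) dx. Term by term:
  ∫_0^1 -2*π*cos(π*x) dx = 0;  ∫_0^1 -π*x^2*cos(π*x) dx = 2/π;  ∫_0^1 -2*π*x*cos(π*x) dx = 4/π;
  ∫_0^1 -2*π*x^3*cos(π*x) dx = -24/π^3 + 6/π.
Sum: 0 + 2/π + 4/π + -24/π^3 + 6/π = -24/π^3 + 12/π.
So LHS = -24/π^3 + 12/π.
∫_0^1 v(x) φ(x) dx = ∫_0^1 (-6*x^2*sin(π*x) - 2*x*sin(π*x) - 2*sin(π*x)) dx. Term by term:
  ∫_0^1 -2*sin(π*x) dx = -4/π;  ∫_0^1 -6*x^2*sin(π*x) dx = -6/π + 24/π^3;  ∫_0^1 -2*x*sin(π*x) dx = -2/π.
Sum: -4/π + -6/π + 24/π^3 − 2/π = -12/π + 24/π^3.
So RHS = -∫_0^1 v(x) φ(x) dx = -24/π^3 + 12/π.
LHS = RHS, so the identity holds for this test φ.
Moreover u is smooth here and v(x) = u'(x) = -6*x**2 - 2*x - 2 pointwise, so the identity holds for every test function. Hence v is the weak derivative of u.


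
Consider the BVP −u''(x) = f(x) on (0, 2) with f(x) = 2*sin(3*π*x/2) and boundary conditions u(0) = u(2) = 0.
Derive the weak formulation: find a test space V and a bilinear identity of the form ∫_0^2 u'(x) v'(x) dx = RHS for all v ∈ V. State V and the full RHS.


V = H^1_0(0, 2) (so v(0) = v(2) = 0); weak form: ∫_0^2 u'v' dx = ∫_0^2 (2*sin(3*π*x/2)) v dx for all v ∈ V.

Multiply both sides by a test function v and integrate from 0 to 2:
  ∫_0^2 −u''(x) v(x) dx = ∫_0^2 f(x) v(x) dx.
Integrate the LHS by parts once:
  ∫_0^2 −u'' v dx = −[u'(x) v(x)]_0^2 + ∫_0^2 u'(x) v'(x) dx.
Thus ∫_0^2 u'(x) v'(x) dx = ∫_0^2 f(x) v(x) dx + [u'(x) v(x)]_0^2.
Choose V so that boundary terms are either known or forced to vanish.
u is Dirichlet: u(0) = u(2) = 0. Let V = H^1_0(0, 2); then v(0) = v(2) = 0, and [u' v]_0^2 = 0.
Weak formulation: find u (satisfying any essential BC) such that ∫_0^2 u'(x) v'(x) dx = ∫_0^2 f v dx for all v ∈ V.
Substituting f(x) = 2*sin(3*π*x/2), the right-hand side is ∫_0^2 (2*sin(3*π*x/2)) v dx.


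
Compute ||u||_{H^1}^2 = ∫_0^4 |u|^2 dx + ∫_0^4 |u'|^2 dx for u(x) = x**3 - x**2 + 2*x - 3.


||u||_{H^1}^2 = 302516/105

The H^1 norm (squared) on an interval (0, L) is
  ||u||_{H^1}^2 = ∫_0^L u(x)^2 dx + ∫_0^L u'(x)^2 dx.
Compute u'(x) = 3*x**2 - 2*x + 2.
Then u(x)^2 = x**6 - 2*x**5 + 5*x**4 - 10*x**3 + 10*x**2 - 12*x + 9 and u'(x)^2 = 9*x**4 - 12*x**3 + 16*x**2 - 8*x + 4.
Integrate each monomial from 0 to 4 using ∫_0^4 c·x^n dx = c·4^(n+1)/(n+1):
  ∫_0^4 u(x)^2 dx = ∫_0^4 (x^6 - 2*x^5 + 5*x^4 - 10*x^3 + 10*x^2 - 12*x + 9) dx. Term by term:
    ∫_0^4 x^6 dx = 16384/7;  ∫_0^4 -2*x^5 dx = -4096/3;  ∫_0^4 5*x^4 dx = 1024;
    ∫_0^4 -10*x^3 dx = -640;  ∫_0^4 10*x^2 dx = 640/3;  ∫_0^4 -12*x dx = -96;
    ∫_0^4 9 dx = 36.
  Sum: 16384/7 − 4096/3 + 1024 − 640 + 640/3 − 96 + 36 = 10588/7.
  ∫_0^4 u'(x)^2 dx = ∫_0^4 (9*x^4 - 12*x^3 + 16*x^2 - 8*x + 4) dx. Term by term:
    ∫_0^4 9*x^4 dx = 9216/5;  ∫_0^4 -12*x^3 dx = -768;  ∫_0^4 16*x^2 dx = 1024/3;
    ∫_0^4 -8*x dx = -64;  ∫_0^4 4 dx = 16.
  Sum: 9216/5 − 768 + 1024/3 − 64 + 16 = 20528/15.
Adding: ||u||_{H^1}^2 = 10588/7 + 20528/15 = 302516/105.


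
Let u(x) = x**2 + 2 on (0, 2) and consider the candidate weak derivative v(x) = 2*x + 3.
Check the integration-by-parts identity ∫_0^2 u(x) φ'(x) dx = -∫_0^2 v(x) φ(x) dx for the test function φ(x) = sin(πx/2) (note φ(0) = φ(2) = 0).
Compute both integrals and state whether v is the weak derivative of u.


LHS = -8/π, RHS = -20/π. No, v is not the weak derivative of u.

u(x) = x**2 + 2, classical derivative u'(x) = 2*x.
φ(x) = sin(πx/2), so φ'(x) = π*cos(π*x/2)/2.
Note φ(0) = φ(2) = 0, so the boundary term u·φ vanishes.
LHS = ∫_0^2 u(x) φ'(x) dx = ∫_0^2 (π*x^2*cos(π*x/2)/2 + π*cos(π*x/2)) dx. Term by term:
  ∫_0^2 π*cos(π*x/2) dx = 0;  ∫_0^2 π*x^2*cos(π*x/2)/2 dx = -8/π.
Sum: 0 − 8/π = -8/π.
So LHS = -8/π.
∫_0^2 v(x) φ(x) dx = ∫_0^2 (2*x*sin(π*x/2) + 3*sin(π*x/2)) dx. Term by term:
  ∫_0^2 3*sin(π*x/2) dx = 12/π;  ∫_0^2 2*x*sin(π*x/2) dx = 8/π.
Sum: 12/π + 8/π = 20/π.
So RHS = -∫_0^2 v(x) φ(x) dx = -20/π.
LHS − RHS = 12/π ≠ 0, so the identity fails.
(For a valid weak derivative the identity must hold for EVERY test function, in particular this one. The failure shows v is NOT the weak derivative of u.)
Correct weak derivative would be u'(x) = 2*x.


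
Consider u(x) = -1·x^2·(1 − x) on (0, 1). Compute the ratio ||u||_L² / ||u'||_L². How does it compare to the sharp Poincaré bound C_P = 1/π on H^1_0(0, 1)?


||u||_L² / ||u'||_L² = sqrt(14)/14 < C_P = 1/π.

u(x) = -1·x^2·(1 − x), so u'(x) = x*(3*x - 2).
u(x) = -1·x^2·(1 − x) vanishes at x = 0 and x = 1, so u ∈ H^1_0(0, 1). Differentiate via the product rule and integrate the resulting polynomials term by term.
  ∫_0^1 u² dx = ∫_0^1 (x^6 - 2*x^5 + x^4) dx. Term by term:
    ∫_0^1 x^6 dx = 1/7;  ∫_0^1 -2*x^5 dx = -1/3;  ∫_0^1 x^4 dx = 1/5.
  Sum: 1/7 − 1/3 + 1/5 = 1/105.
  ∫_0^1 (u')² dx = ∫_0^1 (9*x^4 - 12*x^3 + 4*x^2) dx. Term by term:
    ∫_0^1 9*x^4 dx = 9/5;  ∫_0^1 -12*x^3 dx = -3;  ∫_0^1 4*x^2 dx = 4/3.
  Sum: 9/5 − 3 + 4/3 = 2/15.
∫_0^1 u² dx = 1/105, so ||u||_L² = sqrt(105)/105.
∫_0^1 (u')² dx = 2/15, so ||u'||_L² = sqrt(30)/15.
Ratio ||u||_L² / ||u'||_L² = sqrt(14)/14.
Sharp Poincaré constant on H^1_0(0, 1) is C_P = L/π = 1/π, achieved by sin(π·x).
A polynomial bump cannot attain the sharp Poincaré constant (only the first sine eigenfunction does), so the ratio is strictly less than C_P, consistent with ||u||_L² ≤ C_P ||u'||_L².


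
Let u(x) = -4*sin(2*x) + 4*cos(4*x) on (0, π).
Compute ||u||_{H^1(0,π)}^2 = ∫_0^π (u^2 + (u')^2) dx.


||u||_{H^1(0,π)}^2 = 176*π

u'(x) = -16*sin(4*x) - 8*cos(2*x).
Expand u² and (u')² and integrate term by term on (0, π), using: for integers n ≥ 1, ∫_0^π sin²(nx) dx = ∫_0^π cos²(nx) dx = π/2; for n ≠ n', ∫_0^π sin(nx)sin(n'x) dx = ∫_0^π cos(nx)cos(n'x) dx = 0; and by product-to-sum, ∫_0^π sin(nx)cos(n'x) dx = ½∫_0^π [sin((n+n')x) + sin((n−n')x)] dx, which is 0 when n+n' is even and 2n/(n²−n'²) when n+n' is odd (it need not vanish on (0, π)).
  u² squared terms: (-4)²·∫sin(2x)² dx = 16·π/2 = 8*π;  (4)²·∫cos(4x)² dx = 16·π/2 = 8*π.
  u² cross terms: 2·(-4)·(4)·∫sin(2x)·cos(4x) dx = -32·(0) = 0.
  So ∫_0^π u² dx = 8*π + 8*π + 0 = 16*π.
  (u')² squared terms: (-16)²·∫sin(4x)² dx = 256·π/2 = 128*π;  (-8)²·∫cos(2x)² dx = 64·π/2 = 32*π.
  (u')² cross terms: 2·(-16)·(-8)·∫sin(4x)·cos(2x) dx = 256·(0) = 0.
  So ∫_0^π (u')² dx = 128*π + 32*π + 0 = 160*π.
||u||_{H^1}^2 = (16*π) + (160*π) = 176*π.


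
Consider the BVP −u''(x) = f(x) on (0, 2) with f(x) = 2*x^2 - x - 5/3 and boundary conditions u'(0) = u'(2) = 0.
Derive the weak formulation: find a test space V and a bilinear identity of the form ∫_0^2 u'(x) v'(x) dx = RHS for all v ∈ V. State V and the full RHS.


V = H^1(0, 2) (no boundary constraint on v; u is determined up to an additive constant); weak form: ∫_0^2 u'v' dx = ∫_0^2 (2*x^2 - x - 5/3) v dx for all v ∈ V.

Multiply both sides by a test function v and integrate from 0 to 2:
  ∫_0^2 −u''(x) v(x) dx = ∫_0^2 f(x) v(x) dx.
Integrate the LHS by parts once:
  ∫_0^2 −u'' v dx = −[u'(x) v(x)]_0^2 + ∫_0^2 u'(x) v'(x) dx.
Thus ∫_0^2 u'(x) v'(x) dx = ∫_0^2 f(x) v(x) dx + [u'(x) v(x)]_0^2.
Choose V so that boundary terms are either known or forced to vanish.
u has homogeneous Neumann: u'(0) = u'(2) = 0. So [u' v]_0^2 = 0·v(2) − 0·v(0) = 0 for any v; take V = H^1(0, 2).
Weak formulation: find u (satisfying any essential BC) such that ∫_0^2 u'(x) v'(x) dx = ∫_0^2 f v dx for all v ∈ V (homogeneous Neumann, so boundary terms vanish).
Substituting f(x) = 2*x^2 - x - 5/3, the right-hand side is ∫_0^2 (2*x^2 - x - 5/3) v dx.
Compatibility check (pure Neumann): taking v ≡ 1 ∈ V gives 0 = ∫_0^2 f dx + (0) − (0), i.e. ∫_0^2 f dx must equal u'(0) − u'(2) = 0. Indeed ∫_0^2 (2*x^2 - x - 5/3) dx = 0, so the data are compatible. The solution is then unique only up to an additive constant (fix it e.g. by requiring ∫_0^2 u dx = 0).


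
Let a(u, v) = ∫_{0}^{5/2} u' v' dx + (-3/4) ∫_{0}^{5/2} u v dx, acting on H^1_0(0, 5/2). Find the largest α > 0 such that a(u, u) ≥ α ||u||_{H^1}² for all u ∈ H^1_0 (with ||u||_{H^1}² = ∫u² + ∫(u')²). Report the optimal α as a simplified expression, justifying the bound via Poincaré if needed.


α = (-75 + 16*π^2)/(4*(25 + 4*π^2))

Coercivity of a(·,·) on H^1_0(0, 5/2) means a(u, u) ≥ α ||u||_{H^1}² for every u ∈ H^1_0.
The interval has length L = 5/2, and Poincaré/coercivity depend only on L. Here a(u, u) = ∫(u')² + (-3/4)·∫u².
Here c = -3/4 < 0 with |c| < (π/L)² = 4*π^2/25, so coercivity still holds. The condition a(u,u) ≥ α||u||_{H^1}² reads (1−α)∫(u')² ≥ (α−c)∫u². Any admissible α is ≤ 1 (rapidly oscillating u have ∫u²/∫(u')² → 0), and α = 1 would force 0 ≥ (1−c)∫u², impossible since c < 1; so 1−α > 0. By the sharp Poincaré inequality on H^1_0 of an interval of length L, ∫(u')² ≥ (π/L)²∫u² with equality for the first sine mode sin(π(x−x₀)/L) (x₀ the left endpoint), so the inequality holds for all u iff (1−α)(π/L)² ≥ α − c, i.e. α ≤ ((π/L)² + c)/((π/L)² + 1) = (1 + c(L/π)²)/(1 + (L/π)²). (Direct route, valid since c ≤ 0: Poincaré gives c∫u² ≥ c(L/π)²∫(u')², so a(u,u) ≥ (1 + c(L/π)²)∫(u')², while ||u||_{H^1}² ≤ (1 + (L/π)²)∫(u')²; dividing yields the same α.) With (π/L)² = 4*π^2/25 and c = -3/4, the largest admissible constant is α = ((π/L)² + c)/((π/L)² + 1).
Simplifying, α = (-75 + 16*π^2)/(4*(25 + 4*π^2)).


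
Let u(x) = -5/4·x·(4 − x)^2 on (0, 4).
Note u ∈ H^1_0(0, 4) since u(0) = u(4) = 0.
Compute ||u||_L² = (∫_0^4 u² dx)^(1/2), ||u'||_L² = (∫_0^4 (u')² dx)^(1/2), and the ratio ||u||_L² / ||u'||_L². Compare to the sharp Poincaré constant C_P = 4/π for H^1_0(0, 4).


||u||_L² / ||u'||_L² = 2*sqrt(14)/7 < C_P = 4/π.

u(x) = -5/4·x·(4 − x)^2, so u'(x) = 5*(4 - 3*x)*(x/4 - 1).
u(x) = -5/4·x·(4 − x)^2 vanishes at x = 0 and x = 4, so u ∈ H^1_0(0, 4). Differentiate via the product rule and integrate the resulting polynomials term by term.
  ∫_0^4 u² dx = ∫_0^4 (25*x^6/16 - 25*x^5 + 150*x^4 - 400*x^3 + 400*x^2) dx. Term by term:
    ∫_0^4 25*x^6/16 dx = 25600/7;  ∫_0^4 -25*x^5 dx = -51200/3;  ∫_0^4 150*x^4 dx = 30720;
    ∫_0^4 -400*x^3 dx = -25600;  ∫_0^4 400*x^2 dx = 25600/3.
  Sum: 25600/7 − 51200/3 + 30720 − 25600 + 25600/3 = 5120/21.
  ∫_0^4 (u')² dx = ∫_0^4 (225*x^4/16 - 150*x^3 + 550*x^2 - 800*x + 400) dx. Term by term:
    ∫_0^4 225*x^4/16 dx = 2880;  ∫_0^4 -150*x^3 dx = -9600;  ∫_0^4 550*x^2 dx = 35200/3;
    ∫_0^4 -800*x dx = -6400;  ∫_0^4 400 dx = 1600.
  Sum: 2880 − 9600 + 35200/3 − 6400 + 1600 = 640/3.
∫_0^4 u² dx = 5120/21, so ||u||_L² = 32*sqrt(105)/21.
∫_0^4 (u')² dx = 640/3, so ||u'||_L² = 8*sqrt(30)/3.
Ratio ||u||_L² / ||u'||_L² = 2*sqrt(14)/7.
Sharp Poincaré constant on H^1_0(0, 4) is C_P = L/π = 4/π, achieved by sin(π/4·x).
A polynomial bump cannot attain the sharp Poincaré constant (only the first sine eigenfunction does), so the ratio is strictly less than C_P, consistent with ||u||_L² ≤ C_P ||u'||_L².


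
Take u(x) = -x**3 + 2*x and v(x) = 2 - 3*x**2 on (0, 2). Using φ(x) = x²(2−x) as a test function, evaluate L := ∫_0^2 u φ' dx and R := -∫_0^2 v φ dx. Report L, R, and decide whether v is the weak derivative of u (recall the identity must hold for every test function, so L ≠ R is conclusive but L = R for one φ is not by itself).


LHS = 56/15, RHS = 56/15. Yes, v = u' weakly.

u(x) = -x**3 + 2*x, classical derivative u'(x) = 2 - 3*x**2.
φ(x) = x²(2−x), so φ'(x) = x*(4 - 3*x).
Note φ(0) = φ(2) = 0, so the boundary term u·φ vanishes.
LHS = ∫_0^2 u(x) φ'(x) dx = ∫_0^2 (3*x^5 - 4*x^4 - 6*x^3 + 8*x^2) dx. Term by term:
  ∫_0^2 3*x^5 dx = 32;  ∫_0^2 -4*x^4 dx = -128/5;  ∫_0^2 -6*x^3 dx = -24;
  ∫_0^2 8*x^2 dx = 64/3.
Sum: 32 − 128/5 − 24 + 64/3 = 56/15.
So LHS = 56/15.
∫_0^2 v(x) φ(x) dx = ∫_0^2 (3*x^5 - 6*x^4 - 2*x^3 + 4*x^2) dx. Term by term:
  ∫_0^2 3*x^5 dx = 32;  ∫_0^2 -6*x^4 dx = -192/5;  ∫_0^2 -2*x^3 dx = -8;
  ∫_0^2 4*x^2 dx = 32/3.
Sum: 32 − 192/5 − 8 + 32/3 = -56/15.
So RHS = -∫_0^2 v(x) φ(x) dx = 56/15.
LHS = RHS, so the identity holds for this test φ.
Moreover u is smooth here and v(x) = u'(x) = 2 - 3*x**2 pointwise, so the identity holds for every test function. Hence v is the weak derivative of u.


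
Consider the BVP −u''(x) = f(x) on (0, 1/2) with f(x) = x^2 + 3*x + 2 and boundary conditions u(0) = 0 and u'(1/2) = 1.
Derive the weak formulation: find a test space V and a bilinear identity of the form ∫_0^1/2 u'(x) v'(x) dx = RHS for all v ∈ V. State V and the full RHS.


V = {v ∈ H^1(0, 1/2) : v(0) = 0} (test functions vanish at x = 0 where u is specified); weak form: ∫_0^1/2 u'v' dx = ∫_0^1/2 (x^2 + 3*x + 2) v dx + v(1/2) for all v ∈ V.

Multiply both sides by a test function v and integrate from 0 to 1/2:
  ∫_0^1/2 −u''(x) v(x) dx = ∫_0^1/2 f(x) v(x) dx.
Integrate the LHS by parts once:
  ∫_0^1/2 −u'' v dx = −[u'(x) v(x)]_0^1/2 + ∫_0^1/2 u'(x) v'(x) dx.
Thus ∫_0^1/2 u'(x) v'(x) dx = ∫_0^1/2 f(x) v(x) dx + [u'(x) v(x)]_0^1/2.
Choose V so that boundary terms are either known or forced to vanish.
Mixed BC: u(0) = 0 (Dirichlet) and u'(1/2) = 1 (Neumann). Define V = {v ∈ H^1(0, 1/2) : v(0) = 0}. Then [u' v]_0^1/2 = u'(1/2)·v(1/2) − u'(0)·0 = v(1/2).
Weak formulation: find u (satisfying any essential BC) such that ∫_0^1/2 u'(x) v'(x) dx = ∫_0^1/2 f v dx + v(1/2) for all v ∈ V (Dirichlet at 0 absorbed into V; Neumann datum at x = 1/2 contributes the boundary term).
Substituting f(x) = x^2 + 3*x + 2, the right-hand side is ∫_0^1/2 (x^2 + 3*x + 2) v dx + v(1/2).


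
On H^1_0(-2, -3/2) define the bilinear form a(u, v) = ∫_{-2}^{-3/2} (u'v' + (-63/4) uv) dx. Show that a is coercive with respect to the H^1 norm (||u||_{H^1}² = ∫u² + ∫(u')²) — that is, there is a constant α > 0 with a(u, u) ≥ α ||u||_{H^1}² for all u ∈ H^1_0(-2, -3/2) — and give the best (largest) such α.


α = (-63 + 16*π^2)/(4*(1 + 4*π^2))

Coercivity of a(·,·) on H^1_0(-2, -3/2) means a(u, u) ≥ α ||u||_{H^1}² for every u ∈ H^1_0.
The interval has length L = 1/2, and Poincaré/coercivity depend only on L. Here a(u, u) = ∫(u')² + (-63/4)·∫u².
Here c = -63/4 < 0 with |c| < (π/L)² = 4*π^2, so coercivity still holds. The condition a(u,u) ≥ α||u||_{H^1}² reads (1−α)∫(u')² ≥ (α−c)∫u². Any admissible α is ≤ 1 (rapidly oscillating u have ∫u²/∫(u')² → 0), and α = 1 would force 0 ≥ (1−c)∫u², impossible since c < 1; so 1−α > 0. By the sharp Poincaré inequality on H^1_0 of an interval of length L, ∫(u')² ≥ (π/L)²∫u² with equality for the first sine mode sin(π(x−x₀)/L) (x₀ the left endpoint), so the inequality holds for all u iff (1−α)(π/L)² ≥ α − c, i.e. α ≤ ((π/L)² + c)/((π/L)² + 1) = (1 + c(L/π)²)/(1 + (L/π)²). (Direct route, valid since c ≤ 0: Poincaré gives c∫u² ≥ c(L/π)²∫(u')², so a(u,u) ≥ (1 + c(L/π)²)∫(u')², while ||u||_{H^1}² ≤ (1 + (L/π)²)∫(u')²; dividing yields the same α.) With (π/L)² = 4*π^2 and c = -63/4, the largest admissible constant is α = ((π/L)² + c)/((π/L)² + 1).
Simplifying, α = (-63 + 16*π^2)/(4*(1 + 4*π^2)).


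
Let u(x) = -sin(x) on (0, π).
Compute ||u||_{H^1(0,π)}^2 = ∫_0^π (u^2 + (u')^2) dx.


||u||_{H^1(0,π)}^2 = π

u'(x) = -cos(x).
Expand u² and (u')² and integrate term by term on (0, π), using: for integers n ≥ 1, ∫_0^π sin²(nx) dx = ∫_0^π cos²(nx) dx = π/2; for n ≠ n', ∫_0^π sin(nx)sin(n'x) dx = ∫_0^π cos(nx)cos(n'x) dx = 0; and by product-to-sum, ∫_0^π sin(nx)cos(n'x) dx = ½∫_0^π [sin((n+n')x) + sin((n−n')x)] dx, which is 0 when n+n' is even and 2n/(n²−n'²) when n+n' is odd (it need not vanish on (0, π)).
  u² squared terms: (-1)²·∫sin(x)² dx = 1·π/2 = π/2.
  So ∫_0^π u² dx = π/2.
  (u')² squared terms: (-1)²·∫cos(x)² dx = 1·π/2 = π/2.
  So ∫_0^π (u')² dx = π/2.
||u||_{H^1}^2 = (π/2) + (π/2) = π.


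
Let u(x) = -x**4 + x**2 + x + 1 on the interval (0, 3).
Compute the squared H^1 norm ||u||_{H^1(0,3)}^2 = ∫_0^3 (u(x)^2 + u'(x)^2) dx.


||u||_{H^1}^2 = 54663/10

The H^1 norm (squared) on an interval (0, L) is
  ||u||_{H^1}^2 = ∫_0^L u(x)^2 dx + ∫_0^L u'(x)^2 dx.
Compute u'(x) = -4*x**3 + 2*x + 1.
Then u(x)^2 = x**8 - 2*x**6 - 2*x**5 - x**4 + 2*x**3 + 3*x**2 + 2*x + 1 and u'(x)^2 = 16*x**6 - 16*x**4 - 8*x**3 + 4*x**2 + 4*x + 1.
Integrate each monomial from 0 to 3 using ∫_0^3 c·x^n dx = c·3^(n+1)/(n+1):
  ∫_0^3 u(x)^2 dx = ∫_0^3 (x^8 - 2*x^6 - 2*x^5 - x^4 + 2*x^3 + 3*x^2 + 2*x + 1) dx. Term by term:
    ∫_0^3 x^8 dx = 2187;  ∫_0^3 -2*x^6 dx = -4374/7;  ∫_0^3 -2*x^5 dx = -243;
    ∫_0^3 -x^4 dx = -243/5;  ∫_0^3 2*x^3 dx = 81/2;  ∫_0^3 3*x^2 dx = 27;
    ∫_0^3 2*x dx = 9;  ∫_0^3 1 dx = 3.
  Sum: 2187 − 4374/7 − 243 − 243/5 + 81/2 + 27 + 9 + 3 = 94503/70.
  ∫_0^3 u'(x)^2 dx = ∫_0^3 (16*x^6 - 16*x^4 - 8*x^3 + 4*x^2 + 4*x + 1) dx. Term by term:
    ∫_0^3 16*x^6 dx = 34992/7;  ∫_0^3 -16*x^4 dx = -3888/5;  ∫_0^3 -8*x^3 dx = -162;
    ∫_0^3 4*x^2 dx = 36;  ∫_0^3 4*x dx = 18;  ∫_0^3 1 dx = 3.
  Sum: 34992/7 − 3888/5 − 162 + 36 + 18 + 3 = 144069/35.
Adding: ||u||_{H^1}^2 = 94503/70 + 144069/35 = 54663/10.


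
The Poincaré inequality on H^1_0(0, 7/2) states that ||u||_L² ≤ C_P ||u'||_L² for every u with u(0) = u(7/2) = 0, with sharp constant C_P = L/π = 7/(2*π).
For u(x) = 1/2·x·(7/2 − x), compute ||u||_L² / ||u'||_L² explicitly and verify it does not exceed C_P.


||u||_L² / ||u'||_L² = 7*sqrt(10)/20 < C_P = 7/(2*π).

u(x) = 1/2·x·(7/2 − x), so u'(x) = 7/4 - x.
u(x) = 1/2·x·(7/2 − x) vanishes at x = 0 and x = 7/2, so u ∈ H^1_0(0, 7/2). Differentiate via the product rule and integrate the resulting polynomials term by term.
  ∫_0^7/2 u² dx = ∫_0^7/2 (x^4/4 - 7*x^3/4 + 49*x^2/16) dx. Term by term:
    ∫_0^7/2 x^4/4 dx = 16807/640;  ∫_0^7/2 -7*x^3/4 dx = -16807/256;  ∫_0^7/2 49*x^2/16 dx = 16807/384.
  Sum: 16807/640 − 16807/256 + 16807/384 = 16807/3840.
  ∫_0^7/2 (u')² dx = ∫_0^7/2 (x^2 - 7*x/2 + 49/16) dx. Term by term:
    ∫_0^7/2 x^2 dx = 343/24;  ∫_0^7/2 -7*x/2 dx = -343/16;  ∫_0^7/2 49/16 dx = 343/32.
  Sum: 343/24 − 343/16 + 343/32 = 343/96.
∫_0^7/2 u² dx = 16807/3840, so ||u||_L² = 49*sqrt(105)/240.
∫_0^7/2 (u')² dx = 343/96, so ||u'||_L² = 7*sqrt(42)/24.
Ratio ||u||_L² / ||u'||_L² = 7*sqrt(10)/20.
Sharp Poincaré constant on H^1_0(0, 7/2) is C_P = L/π = 7/(2*π), achieved by sin(2*π/7·x).
A polynomial bump cannot attain the sharp Poincaré constant (only the first sine eigenfunction does), so the ratio is strictly less than C_P, consistent with ||u||_L² ≤ C_P ||u'||_L².


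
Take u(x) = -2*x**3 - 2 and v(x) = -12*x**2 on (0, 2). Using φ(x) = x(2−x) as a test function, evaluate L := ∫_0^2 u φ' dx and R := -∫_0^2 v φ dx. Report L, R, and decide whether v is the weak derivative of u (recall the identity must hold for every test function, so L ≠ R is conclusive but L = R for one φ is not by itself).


LHS = 48/5, RHS = 96/5. No, v is not the weak derivative of u.

u(x) = -2*x**3 - 2, classical derivative u'(x) = -6*x**2.
φ(x) = x(2−x), so φ'(x) = 2 - 2*x.
Note φ(0) = φ(2) = 0, so the boundary term u·φ vanishes.
LHS = ∫_0^2 u(x) φ'(x) dx = ∫_0^2 (4*x^4 - 4*x^3 + 4*x - 4) dx. Term by term:
  ∫_0^2 4*x^4 dx = 128/5;  ∫_0^2 -4*x^3 dx = -16;  ∫_0^2 4*x dx = 8;
  ∫_0^2 -4 dx = -8.
Sum: 128/5 − 16 + 8 − 8 = 48/5.
So LHS = 48/5.
∫_0^2 v(x) φ(x) dx = ∫_0^2 (12*x^4 - 24*x^3) dx. Term by term:
  ∫_0^2 12*x^4 dx = 384/5;  ∫_0^2 -24*x^3 dx = -96.
Sum: 384/5 − 96 = -96/5.
So RHS = -∫_0^2 v(x) φ(x) dx = 96/5.
LHS − RHS = -48/5 ≠ 0, so the identity fails.
(For a valid weak derivative the identity must hold for EVERY test function, in particular this one. The failure shows v is NOT the weak derivative of u.)
Correct weak derivative would be u'(x) = -6*x**2.


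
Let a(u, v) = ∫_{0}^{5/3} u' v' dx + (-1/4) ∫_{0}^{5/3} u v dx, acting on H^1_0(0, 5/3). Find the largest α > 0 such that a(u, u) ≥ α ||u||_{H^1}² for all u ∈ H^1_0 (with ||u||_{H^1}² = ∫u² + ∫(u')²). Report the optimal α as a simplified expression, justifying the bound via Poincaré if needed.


α = (-25 + 36*π^2)/(4*(25 + 9*π^2))

Coercivity of a(·,·) on H^1_0(0, 5/3) means a(u, u) ≥ α ||u||_{H^1}² for every u ∈ H^1_0.
The interval has length L = 5/3, and Poincaré/coercivity depend only on L. Here a(u, u) = ∫(u')² + (-1/4)·∫u².
Here c = -1/4 < 0 with |c| < (π/L)² = 9*π^2/25, so coercivity still holds. The condition a(u,u) ≥ α||u||_{H^1}² reads (1−α)∫(u')² ≥ (α−c)∫u². Any admissible α is ≤ 1 (rapidly oscillating u have ∫u²/∫(u')² → 0), and α = 1 would force 0 ≥ (1−c)∫u², impossible since c < 1; so 1−α > 0. By the sharp Poincaré inequality on H^1_0 of an interval of length L, ∫(u')² ≥ (π/L)²∫u² with equality for the first sine mode sin(π(x−x₀)/L) (x₀ the left endpoint), so the inequality holds for all u iff (1−α)(π/L)² ≥ α − c, i.e. α ≤ ((π/L)² + c)/((π/L)² + 1) = (1 + c(L/π)²)/(1 + (L/π)²). (Direct route, valid since c ≤ 0: Poincaré gives c∫u² ≥ c(L/π)²∫(u')², so a(u,u) ≥ (1 + c(L/π)²)∫(u')², while ||u||_{H^1}² ≤ (1 + (L/π)²)∫(u')²; dividing yields the same α.) With (π/L)² = 9*π^2/25 and c = -1/4, the largest admissible constant is α = ((π/L)² + c)/((π/L)² + 1).
Simplifying, α = (-25 + 36*π^2)/(4*(25 + 9*π^2)).


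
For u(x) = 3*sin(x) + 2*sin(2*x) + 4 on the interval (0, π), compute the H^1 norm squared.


||u||_{H^1(0,π)}^2 = 48 + 35*π

u'(x) = 3*cos(x) + 4*cos(2*x).
Expand u² and (u')² and integrate term by term on (0, π), using: for integers n ≥ 1, ∫_0^π sin²(nx) dx = ∫_0^π cos²(nx) dx = π/2; for n ≠ n', ∫_0^π sin(nx)sin(n'x) dx = ∫_0^π cos(nx)cos(n'x) dx = 0; and by product-to-sum, ∫_0^π sin(nx)cos(n'x) dx = ½∫_0^π [sin((n+n')x) + sin((n−n')x)] dx, which is 0 when n+n' is even and 2n/(n²−n'²) when n+n' is odd (it need not vanish on (0, π)). For the constant mode: ∫_0^π 1 dx = π, ∫_0^π cos(nx) dx = 0, ∫_0^π sin(nx) dx = (1−(−1)^n)/n.
  u² squared terms: (4)²·∫1 dx = 16·π = 16*π;  (2)²·∫sin(2x)² dx = 4·π/2 = 2*π;  (3)²·∫sin(x)² dx = 9·π/2 = 9*π/2.
  u² cross terms: 2·(4)·(2)·∫1·sin(2x) dx = 16·(0) = 0;  2·(4)·(3)·∫1·sin(x) dx = 24·(2) = 48;  2·(2)·(3)·∫sin(2x)·sin(x) dx = 12·(0) = 0.
  So ∫_0^π u² dx = 16*π + 2*π + 9*π/2 + 0 + 48 + 0 = 48 + 45*π/2.
  (u')² squared terms: (3)²·∫cos(x)² dx = 9·π/2 = 9*π/2;  (4)²·∫cos(2x)² dx = 16·π/2 = 8*π.
  (u')² cross terms: 2·(3)·(4)·∫cos(x)·cos(2x) dx = 24·(0) = 0.
  So ∫_0^π (u')² dx = 9*π/2 + 8*π + 0 = 25*π/2.
||u||_{H^1}^2 = (48 + 45*π/2) + (25*π/2) = 48 + 35*π.


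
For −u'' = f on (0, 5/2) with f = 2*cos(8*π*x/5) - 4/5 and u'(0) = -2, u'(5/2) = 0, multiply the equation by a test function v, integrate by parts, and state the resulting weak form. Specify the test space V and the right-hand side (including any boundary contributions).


V = H^1(0, 5/2) (v unrestricted at boundary; u is determined up to an additive constant); weak form: ∫_0^5/2 u'v' dx = ∫_0^5/2 (2*cos(8*π*x/5) - 4/5) v dx + 2·v(0) for all v ∈ V.

Multiply both sides by a test function v and integrate from 0 to 5/2:
  ∫_0^5/2 −u''(x) v(x) dx = ∫_0^5/2 f(x) v(x) dx.
Integrate the LHS by parts once:
  ∫_0^5/2 −u'' v dx = −[u'(x) v(x)]_0^5/2 + ∫_0^5/2 u'(x) v'(x) dx.
Thus ∫_0^5/2 u'(x) v'(x) dx = ∫_0^5/2 f(x) v(x) dx + [u'(x) v(x)]_0^5/2.
Choose V so that boundary terms are either known or forced to vanish.
u has inhomogeneous Neumann u'(0) = -2, u'(5/2) = 0. [u' v]_0^5/2 = (0)·v(5/2) − (-2)·v(0) = 2·v(0). Take V = H^1(0, 5/2); boundary term becomes part of RHS.
Weak formulation: find u (satisfying any essential BC) such that ∫_0^5/2 u'(x) v'(x) dx = ∫_0^5/2 f v dx + 2·v(0) for all v ∈ V (Neumann data are natural BCs: they enter the RHS as boundary terms).
Substituting f(x) = 2*cos(8*π*x/5) - 4/5, the right-hand side is ∫_0^5/2 (2*cos(8*π*x/5) - 4/5) v dx + 2·v(0).
Compatibility check (pure Neumann): taking v ≡ 1 ∈ V gives 0 = ∫_0^5/2 f dx + (0) − (-2), i.e. ∫_0^5/2 f dx must equal u'(0) − u'(5/2) = -2. Indeed ∫_0^5/2 (2*cos(8*π*x/5) - 4/5) dx = -2, so the data are compatible. The solution is then unique only up to an additive constant (fix it e.g. by requiring ∫_0^5/2 u dx = 0).


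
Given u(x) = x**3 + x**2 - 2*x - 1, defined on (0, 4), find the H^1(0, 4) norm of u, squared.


||u||_{H^1}^2 = 543764/105

The H^1 norm (squared) on an interval (0, L) is
  ||u||_{H^1}^2 = ∫_0^L u(x)^2 dx + ∫_0^L u'(x)^2 dx.
Compute u'(x) = 3*x**2 + 2*x - 2.
Then u(x)^2 = x**6 + 2*x**5 - 3*x**4 - 6*x**3 + 2*x**2 + 4*x + 1 and u'(x)^2 = 9*x**4 + 12*x**3 - 8*x**2 - 8*x + 4.
Integrate each monomial from 0 to 4 using ∫_0^4 c·x^n dx = c·4^(n+1)/(n+1):
  ∫_0^4 u(x)^2 dx = ∫_0^4 (x^6 + 2*x^5 - 3*x^4 - 6*x^3 + 2*x^2 + 4*x + 1) dx. Term by term:
    ∫_0^4 x^6 dx = 16384/7;  ∫_0^4 2*x^5 dx = 4096/3;  ∫_0^4 -3*x^4 dx = -3072/5;
    ∫_0^4 -6*x^3 dx = -384;  ∫_0^4 2*x^2 dx = 128/3;  ∫_0^4 4*x dx = 32;
    ∫_0^4 1 dx = 4.
  Sum: 16384/7 + 4096/3 − 3072/5 − 384 + 128/3 + 32 + 4 = 97516/35.
  ∫_0^4 u'(x)^2 dx = ∫_0^4 (9*x^4 + 12*x^3 - 8*x^2 - 8*x + 4) dx. Term by term:
    ∫_0^4 9*x^4 dx = 9216/5;  ∫_0^4 12*x^3 dx = 768;  ∫_0^4 -8*x^2 dx = -512/3;
    ∫_0^4 -8*x dx = -64;  ∫_0^4 4 dx = 16.
  Sum: 9216/5 + 768 − 512/3 − 64 + 16 = 35888/15.
Adding: ||u||_{H^1}^2 = 97516/35 + 35888/15 = 543764/105.


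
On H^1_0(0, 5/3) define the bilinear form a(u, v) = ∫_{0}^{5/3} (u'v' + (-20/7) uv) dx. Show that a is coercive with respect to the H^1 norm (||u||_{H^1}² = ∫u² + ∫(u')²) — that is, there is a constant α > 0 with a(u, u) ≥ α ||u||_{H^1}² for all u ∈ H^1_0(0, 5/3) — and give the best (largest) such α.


α = (-500 + 63*π^2)/(7*(25 + 9*π^2))

Coercivity of a(·,·) on H^1_0(0, 5/3) means a(u, u) ≥ α ||u||_{H^1}² for every u ∈ H^1_0.
The interval has length L = 5/3, and Poincaré/coercivity depend only on L. Here a(u, u) = ∫(u')² + (-20/7)·∫u².
Here c = -20/7 < 0 with |c| < (π/L)² = 9*π^2/25, so coercivity still holds. The condition a(u,u) ≥ α||u||_{H^1}² reads (1−α)∫(u')² ≥ (α−c)∫u². Any admissible α is ≤ 1 (rapidly oscillating u have ∫u²/∫(u')² → 0), and α = 1 would force 0 ≥ (1−c)∫u², impossible since c < 1; so 1−α > 0. By the sharp Poincaré inequality on H^1_0 of an interval of length L, ∫(u')² ≥ (π/L)²∫u² with equality for the first sine mode sin(π(x−x₀)/L) (x₀ the left endpoint), so the inequality holds for all u iff (1−α)(π/L)² ≥ α − c, i.e. α ≤ ((π/L)² + c)/((π/L)² + 1) = (1 + c(L/π)²)/(1 + (L/π)²). (Direct route, valid since c ≤ 0: Poincaré gives c∫u² ≥ c(L/π)²∫(u')², so a(u,u) ≥ (1 + c(L/π)²)∫(u')², while ||u||_{H^1}² ≤ (1 + (L/π)²)∫(u')²; dividing yields the same α.) With (π/L)² = 9*π^2/25 and c = -20/7, the largest admissible constant is α = ((π/L)² + c)/((π/L)² + 1).
Simplifying, α = (-500 + 63*π^2)/(7*(25 + 9*π^2)).


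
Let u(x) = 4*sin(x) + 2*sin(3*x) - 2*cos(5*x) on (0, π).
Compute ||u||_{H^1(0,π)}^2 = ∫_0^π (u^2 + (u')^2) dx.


||u||_{H^1(0,π)}^2 = 88*π

u'(x) = 10*sin(5*x) + 4*cos(x) + 6*cos(3*x).
Expand u² and (u')² and integrate term by term on (0, π), using: for integers n ≥ 1, ∫_0^π sin²(nx) dx = ∫_0^π cos²(nx) dx = π/2; for n ≠ n', ∫_0^π sin(nx)sin(n'x) dx = ∫_0^π cos(nx)cos(n'x) dx = 0; and by product-to-sum, ∫_0^π sin(nx)cos(n'x) dx = ½∫_0^π [sin((n+n')x) + sin((n−n')x)] dx, which is 0 when n+n' is even and 2n/(n²−n'²) when n+n' is odd (it need not vanish on (0, π)).
  u² squared terms: (-2)²·∫cos(5x)² dx = 4·π/2 = 2*π;  (2)²·∫sin(3x)² dx = 4·π/2 = 2*π;  (4)²·∫sin(x)² dx = 16·π/2 = 8*π.
  u² cross terms: 2·(-2)·(2)·∫cos(5x)·sin(3x) dx = -8·(0) = 0;  2·(-2)·(4)·∫cos(5x)·sin(x) dx = -16·(0) = 0;  2·(2)·(4)·∫sin(3x)·sin(x) dx = 16·(0) = 0.
  So ∫_0^π u² dx = 2*π + 2*π + 8*π + 0 + 0 + 0 = 12*π.
  (u')² squared terms: (4)²·∫cos(x)² dx = 16·π/2 = 8*π;  (6)²·∫cos(3x)² dx = 36·π/2 = 18*π;  (10)²·∫sin(5x)² dx = 100·π/2 = 50*π.
  (u')² cross terms: 2·(4)·(6)·∫cos(x)·cos(3x) dx = 48·(0) = 0;  2·(4)·(10)·∫cos(x)·sin(5x) dx = 80·(0) = 0;  2·(6)·(10)·∫cos(3x)·sin(5x) dx = 120·(0) = 0.
  So ∫_0^π (u')² dx = 8*π + 18*π + 50*π + 0 + 0 + 0 = 76*π.
||u||_{H^1}^2 = (12*π) + (76*π) = 88*π.


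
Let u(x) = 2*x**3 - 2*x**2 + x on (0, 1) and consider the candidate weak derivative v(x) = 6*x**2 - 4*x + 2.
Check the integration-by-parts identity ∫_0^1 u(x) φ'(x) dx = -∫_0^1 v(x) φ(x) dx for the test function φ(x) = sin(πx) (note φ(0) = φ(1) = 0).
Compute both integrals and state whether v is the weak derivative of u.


LHS = -4/π + 24/π^3, RHS = -6/π + 24/π^3. No, v is not the weak derivative of u.

u(x) = 2*x**3 - 2*x**2 + x, classical derivative u'(x) = 6*x**2 - 4*x + 1.
φ(x) = sin(πx), so φ'(x) = π*cos(π*x).
Note φ(0) = φ(1) = 0, so the boundary term u·φ vanishes.
LHS = ∫_0^1 u(x) φ'(x) dx = ∫_0^1 (2*π*x^3*cos(π*x) - 2*π*x^2*cos(π*x) + π*x*cos(π*x)) dx. Term by term:
  ∫_0^1 π*x*cos(π*x) dx = -2/π;  ∫_0^1 -2*π*x^2*cos(π*x) dx = 4/π;  ∫_0^1 2*π*x^3*cos(π*x) dx = -6/π + 24/π^3.
Sum: -2/π + 4/π + -6/π + 24/π^3 = -4/π + 24/π^3.
So LHS = -4/π + 24/π^3.
∫_0^1 v(x) φ(x) dx = ∫_0^1 (6*x^2*sin(π*x) - 4*x*sin(π*x) + 2*sin(π*x)) dx. Term by term:
  ∫_0^1 2*sin(π*x) dx = 4/π;  ∫_0^1 -4*x*sin(π*x) dx = -4/π;  ∫_0^1 6*x^2*sin(π*x) dx = -24/π^3 + 6/π.
Sum: 4/π − 4/π + -24/π^3 + 6/π = -24/π^3 + 6/π.
So RHS = -∫_0^1 v(x) φ(x) dx = -6/π + 24/π^3.
LHS − RHS = 2/π ≠ 0, so the identity fails.
(For a valid weak derivative the identity must hold for EVERY test function, in particular this one. The failure shows v is NOT the weak derivative of u.)
Correct weak derivative would be u'(x) = 6*x**2 - 4*x + 1.


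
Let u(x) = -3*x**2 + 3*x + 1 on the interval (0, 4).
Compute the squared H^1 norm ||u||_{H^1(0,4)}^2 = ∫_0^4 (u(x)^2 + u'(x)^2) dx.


||u||_{H^1}^2 = 6616/5

The H^1 norm (squared) on an interval (0, L) is
  ||u||_{H^1}^2 = ∫_0^L u(x)^2 dx + ∫_0^L u'(x)^2 dx.
Compute u'(x) = 3 - 6*x.
Then u(x)^2 = 9*x**4 - 18*x**3 + 3*x**2 + 6*x + 1 and u'(x)^2 = 36*x**2 - 36*x + 9.
Integrate each monomial from 0 to 4 using ∫_0^4 c·x^n dx = c·4^(n+1)/(n+1):
  ∫_0^4 u(x)^2 dx = ∫_0^4 (9*x^4 - 18*x^3 + 3*x^2 + 6*x + 1) dx. Term by term:
    ∫_0^4 9*x^4 dx = 9216/5;  ∫_0^4 -18*x^3 dx = -1152;  ∫_0^4 3*x^2 dx = 64;
    ∫_0^4 6*x dx = 48;  ∫_0^4 1 dx = 4.
  Sum: 9216/5 − 1152 + 64 + 48 + 4 = 4036/5.
  ∫_0^4 u'(x)^2 dx = ∫_0^4 (36*x^2 - 36*x + 9) dx. Term by term:
    ∫_0^4 36*x^2 dx = 768;  ∫_0^4 -36*x dx = -288;  ∫_0^4 9 dx = 36.
  Sum: 768 − 288 + 36 = 516.
Adding: ||u||_{H^1}^2 = 4036/5 + 516 = 6616/5.


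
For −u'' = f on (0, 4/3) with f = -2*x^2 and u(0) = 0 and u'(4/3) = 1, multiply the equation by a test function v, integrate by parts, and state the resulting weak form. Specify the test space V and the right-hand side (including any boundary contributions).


V = {v ∈ H^1(0, 4/3) : v(0) = 0} (test functions vanish at x = 0 where u is specified); weak form: ∫_0^4/3 u'v' dx = ∫_0^4/3 (-2*x^2) v dx + v(4/3) for all v ∈ V.

Multiply both sides by a test function v and integrate from 0 to 4/3:
  ∫_0^4/3 −u''(x) v(x) dx = ∫_0^4/3 f(x) v(x) dx.
Integrate the LHS by parts once:
  ∫_0^4/3 −u'' v dx = −[u'(x) v(x)]_0^4/3 + ∫_0^4/3 u'(x) v'(x) dx.
Thus ∫_0^4/3 u'(x) v'(x) dx = ∫_0^4/3 f(x) v(x) dx + [u'(x) v(x)]_0^4/3.
Choose V so that boundary terms are either known or forced to vanish.
Mixed BC: u(0) = 0 (Dirichlet) and u'(4/3) = 1 (Neumann). Define V = {v ∈ H^1(0, 4/3) : v(0) = 0}. Then [u' v]_0^4/3 = u'(4/3)·v(4/3) − u'(0)·0 = v(4/3).
Weak formulation: find u (satisfying any essential BC) such that ∫_0^4/3 u'(x) v'(x) dx = ∫_0^4/3 f v dx + v(4/3) for all v ∈ V (Dirichlet at 0 absorbed into V; Neumann datum at x = 4/3 contributes the boundary term).
Substituting f(x) = -2*x^2, the right-hand side is ∫_0^4/3 (-2*x^2) v dx + v(4/3).


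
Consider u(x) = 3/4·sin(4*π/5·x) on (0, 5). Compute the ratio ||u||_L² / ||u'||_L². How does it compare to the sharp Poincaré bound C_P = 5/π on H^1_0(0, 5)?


||u||_L² / ||u'||_L² = 5/(4*π) < C_P = 5/π.

u(x) = 3/4·sin(4*π/5·x), so u'(x) = 3*π*cos(4*π*x/5)/5.
Writing u(x) = A·sin(kπx/L) with A = 3/4 and k = 4, use ∫_0^L sin²(kπx/L) dx = L/2 and ∫_0^L cos²(kπx/L) dx = L/2.
u² = 9/16·sin²(4*π/5·x) and (u')² = 9*π^2/25·cos²(4*π/5·x), and each of sin², cos² integrates to L/2 = 5/2 over (0, 5).
∫_0^5 u² dx = 45/32, so ||u||_L² = 3*sqrt(10)/8.
∫_0^5 (u')² dx = 9*π^2/10, so ||u'||_L² = 3*sqrt(10)*π/10.
Ratio ||u||_L² / ||u'||_L² = 5/(4*π).
Sharp Poincaré constant on H^1_0(0, 5) is C_P = L/π = 5/π, achieved by sin(π/5·x).
This is the k = 4 harmonic; the ratio L/(kπ) is strictly less than C_P = L/π, consistent with the sharp inequality ||u||_L² ≤ C_P ||u'||_L².


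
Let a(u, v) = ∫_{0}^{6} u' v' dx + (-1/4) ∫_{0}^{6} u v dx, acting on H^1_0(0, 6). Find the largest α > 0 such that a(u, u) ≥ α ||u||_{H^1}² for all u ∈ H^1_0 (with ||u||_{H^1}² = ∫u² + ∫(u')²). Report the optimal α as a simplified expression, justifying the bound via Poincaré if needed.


α = (-9 + π^2)/(π^2 + 36)

Coercivity of a(·,·) on H^1_0(0, 6) means a(u, u) ≥ α ||u||_{H^1}² for every u ∈ H^1_0.
The interval has length L = 6, and Poincaré/coercivity depend only on L. Here a(u, u) = ∫(u')² + (-1/4)·∫u².
Here c = -1/4 < 0 with |c| < (π/L)² = π^2/36, so coercivity still holds. The condition a(u,u) ≥ α||u||_{H^1}² reads (1−α)∫(u')² ≥ (α−c)∫u². Any admissible α is ≤ 1 (rapidly oscillating u have ∫u²/∫(u')² → 0), and α = 1 would force 0 ≥ (1−c)∫u², impossible since c < 1; so 1−α > 0. By the sharp Poincaré inequality on H^1_0 of an interval of length L, ∫(u')² ≥ (π/L)²∫u² with equality for the first sine mode sin(π(x−x₀)/L) (x₀ the left endpoint), so the inequality holds for all u iff (1−α)(π/L)² ≥ α − c, i.e. α ≤ ((π/L)² + c)/((π/L)² + 1) = (1 + c(L/π)²)/(1 + (L/π)²). (Direct route, valid since c ≤ 0: Poincaré gives c∫u² ≥ c(L/π)²∫(u')², so a(u,u) ≥ (1 + c(L/π)²)∫(u')², while ||u||_{H^1}² ≤ (1 + (L/π)²)∫(u')²; dividing yields the same α.) With (π/L)² = π^2/36 and c = -1/4, the largest admissible constant is α = ((π/L)² + c)/((π/L)² + 1).
Simplifying, α = (-9 + π^2)/(π^2 + 36).


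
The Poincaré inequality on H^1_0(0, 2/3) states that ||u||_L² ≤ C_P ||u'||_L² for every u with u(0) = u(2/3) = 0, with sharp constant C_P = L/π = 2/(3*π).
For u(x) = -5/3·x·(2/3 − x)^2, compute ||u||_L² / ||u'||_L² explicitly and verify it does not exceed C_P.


||u||_L² / ||u'||_L² = sqrt(14)/21 < C_P = 2/(3*π).

u(x) = -5/3·x·(2/3 − x)^2, so u'(x) = -5*x^2 + 40*x/9 - 20/27.
u(x) = -5/3·x·(2/3 − x)^2 vanishes at x = 0 and x = 2/3, so u ∈ H^1_0(0, 2/3). Differentiate via the product rule and integrate the resulting polynomials term by term.
  ∫_0^2/3 u² dx = ∫_0^2/3 (25*x^6/9 - 200*x^5/27 + 200*x^4/27 - 800*x^3/243 + 400*x^2/729) dx. Term by term:
    ∫_0^2/3 25*x^6/9 dx = 3200/137781;  ∫_0^2/3 -200*x^5/27 dx = -6400/59049;  ∫_0^2/3 200*x^4/27 dx = 1280/6561;
    ∫_0^2/3 -800*x^3/243 dx = -3200/19683;  ∫_0^2/3 400*x^2/729 dx = 3200/59049.
  Sum: 3200/137781 − 6400/59049 + 1280/6561 − 3200/19683 + 3200/59049 = 640/413343.
  ∫_0^2/3 (u')² dx = ∫_0^2/3 (25*x^4 - 400*x^3/9 + 2200*x^2/81 - 1600*x/243 + 400/729) dx. Term by term:
    ∫_0^2/3 25*x^4 dx = 160/243;  ∫_0^2/3 -400*x^3/9 dx = -1600/729;  ∫_0^2/3 2200*x^2/81 dx = 17600/6561;
    ∫_0^2/3 -1600*x/243 dx = -3200/2187;  ∫_0^2/3 400/729 dx = 800/2187.
  Sum: 160/243 − 1600/729 + 17600/6561 − 3200/2187 + 800/2187 = 320/6561.
∫_0^2/3 u² dx = 640/413343, so ||u||_L² = 8*sqrt(70)/1701.
∫_0^2/3 (u')² dx = 320/6561, so ||u'||_L² = 8*sqrt(5)/81.
Ratio ||u||_L² / ||u'||_L² = sqrt(14)/21.
Sharp Poincaré constant on H^1_0(0, 2/3) is C_P = L/π = 2/(3*π), achieved by sin(3*π/2·x).
A polynomial bump cannot attain the sharp Poincaré constant (only the first sine eigenfunction does), so the ratio is strictly less than C_P, consistent with ||u||_L² ≤ C_P ||u'||_L².
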